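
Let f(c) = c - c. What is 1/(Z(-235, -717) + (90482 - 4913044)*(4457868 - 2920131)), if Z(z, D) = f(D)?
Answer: -1/7415832022194 ≈ -1.3485e-13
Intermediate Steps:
f(c) = 0
Z(z, D) = 0
1/(Z(-235, -717) + (90482 - 4913044)*(4457868 - 2920131)) = 1/(0 + (90482 - 4913044)*(4457868 - 2920131)) = 1/(0 - 4822562*1537737) = 1/(0 - 7415832022194) = 1/(-7415832022194) = -1/7415832022194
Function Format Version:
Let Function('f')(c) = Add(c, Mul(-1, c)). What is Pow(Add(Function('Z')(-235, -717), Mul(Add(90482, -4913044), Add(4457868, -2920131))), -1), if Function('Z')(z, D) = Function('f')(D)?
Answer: Rational(-1, 7415832022194) ≈ -1.3485e-13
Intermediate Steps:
Function('f')(c) = 0
Function('Z')(z, D) = 0
Pow(Add(Function('Z')(-235, -717), Mul(Add(90482, -4913044), Add(4457868, -2920131))), -1) = Pow(Add(0, Mul(Add(90482, -4913044), Add(4457868, -2920131))), -1) = Pow(Add(0, Mul(-4822562, 1537737)), -1) = Pow(Add(0, -7415832022194), -1) = Pow(-7415832022194, -1) = Rational(-1, 7415832022194)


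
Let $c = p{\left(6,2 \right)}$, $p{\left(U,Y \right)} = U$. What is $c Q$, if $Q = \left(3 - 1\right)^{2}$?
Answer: $24$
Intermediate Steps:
$c = 6$
$Q = 4$ ($Q = 2^{2} = 4$)
$c Q = 6 \cdot 4 = 24$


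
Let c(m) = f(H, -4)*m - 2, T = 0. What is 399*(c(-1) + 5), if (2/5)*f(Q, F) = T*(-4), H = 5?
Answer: 1197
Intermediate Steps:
f(Q, F) = 0 (f(Q, F) = 5*(0*(-4))/2 = (5/2)*0 = 0)
c(m) = -2 (c(m) = 0*m - 2 = 0 - 2 = -2)
399*(c(-1) + 5) = 399*(-2 + 5) = 399*3 = 1197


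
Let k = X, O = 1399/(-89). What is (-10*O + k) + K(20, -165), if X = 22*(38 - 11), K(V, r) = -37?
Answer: 63563/89 ≈ 714.19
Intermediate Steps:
O = -1399/89 (O = 1399*(-1/89) = -1399/89 ≈ -15.719)
X = 594 (X = 22*27 = 594)
k = 594
(-10*O + k) + K(20, -165) = (-10*(-1399/89) + 594) - 37 = (13990/89 + 594) - 37 = 66856/89 - 37 = 63563/89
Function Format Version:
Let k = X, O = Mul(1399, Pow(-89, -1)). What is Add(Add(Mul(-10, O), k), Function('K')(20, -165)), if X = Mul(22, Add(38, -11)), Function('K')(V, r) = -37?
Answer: Rational(63563, 89) ≈ 714.19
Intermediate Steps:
O = Rational(-1399, 89) (O = Mul(1399, Rational(-1, 89)) = Rational(-1399, 89) ≈ -15.719)
X = 594 (X = Mul(22, 27) = 594)
k = 594
Add(Add(Mul(-10, O), k), Function('K')(20, -165)) = Add(Add(Mul(-10, Rational(-1399, 89)), 594), -37) = Add(Add(Rational(13990, 89), 594), -37) = Add(Rational(66856, 89), -37) = Rational(63563, 89)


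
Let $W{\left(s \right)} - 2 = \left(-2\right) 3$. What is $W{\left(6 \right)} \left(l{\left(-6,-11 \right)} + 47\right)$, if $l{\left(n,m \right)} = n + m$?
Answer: $-120$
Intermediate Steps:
$l{\left(n,m \right)} = m + n$
$W{\left(s \right)} = -4$ ($W{\left(s \right)} = 2 - 6 = -4$)
$W{\left(6 \right)} \left(l{\left(-6,-11 \right)} + 47\right) = - 4 \left(\left(-11 - 6\right) + 47\right) = - 4 \left(-17 + 47\right) = \left(-4\right) 30 = -120$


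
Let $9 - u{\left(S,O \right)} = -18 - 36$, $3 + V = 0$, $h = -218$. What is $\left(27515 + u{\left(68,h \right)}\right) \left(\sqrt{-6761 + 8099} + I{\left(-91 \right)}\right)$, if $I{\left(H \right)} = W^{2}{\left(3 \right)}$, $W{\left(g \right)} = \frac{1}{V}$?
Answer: $\frac{27578}{9} + 27578 \sqrt{1338} \approx 1.0118 \cdot 10^{6}$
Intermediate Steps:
$V = -3$ ($V = -3 + 0 = -3$)
$u{\left(S,O \right)} = 63$ ($u{\left(S,O \right)} = 9 - \left(-18 - 36\right) = 9 - -54 = 9 + 54 = 63$)
$W{\left(g \right)} = - \frac{1}{3}$ ($W{\left(g \right)} = \frac{1}{-3} = - \frac{1}{3}$)
$I{\left(H \right)} = \frac{1}{9}$ ($I{\left(H \right)} = \left(- \frac{1}{3}\right)^{2} = \frac{1}{9}$)
$\left(27515 + u{\left(68,h \right)}\right) \left(\sqrt{-6761 + 8099} + I{\left(-91 \right)}\right) = \left(27515 + 63\right) \left(\sqrt{-6761 + 8099} + \frac{1}{9}\right) = 27578 \left(\sqrt{1338} + \frac{1}{9}\right) = 27578 \left(\frac{1}{9} + \sqrt{1338}\right) = \frac{27578}{9} + 27578 \sqrt{1338}$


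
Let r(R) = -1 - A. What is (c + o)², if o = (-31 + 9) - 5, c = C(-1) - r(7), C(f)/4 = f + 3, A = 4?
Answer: 196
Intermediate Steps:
C(f) = 12 + 4*f (C(f) = 4*(f + 3) = 4*(3 + f) = 12 + 4*f)
r(R) = -5 (r(R) = -1 - 1*4 = -1 - 4 = -5)
c = 13 (c = (12 + 4*(-1)) - 1*(-5) = (12 - 4) + 5 = 8 + 5 = 13)
o = -27 (o = -22 - 5 = -27)
(c + o)² = (13 - 27)² = (-14)² = 196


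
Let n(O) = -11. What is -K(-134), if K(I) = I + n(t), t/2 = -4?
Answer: 145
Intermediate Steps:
t = -8 (t = 2*(-4) = -8)
K(I) = -11 + I (K(I) = I - 11 = -11 + I)
-K(-134) = -(-11 - 134) = -1*(-145) = 145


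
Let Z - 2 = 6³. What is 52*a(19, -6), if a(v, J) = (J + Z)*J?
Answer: -66144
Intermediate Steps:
Z = 218 (Z = 2 + 6³ = 2 + 216 = 218)
a(v, J) = J*(218 + J) (a(v, J) = (J + 218)*J = (218 + J)*J = J*(218 + J))
52*a(19, -6) = 52*(-6*(218 - 6)) = 52*(-6*212) = 52*(-1272) = -66144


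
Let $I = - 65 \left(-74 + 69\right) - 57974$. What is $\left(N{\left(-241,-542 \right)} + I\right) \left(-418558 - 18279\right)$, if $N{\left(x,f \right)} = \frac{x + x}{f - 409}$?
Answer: $\frac{23949028063129}{951} \approx 2.5183 \cdot 10^{10}$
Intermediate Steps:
$I = -57649$ ($I = \left(-65\right) \left(-5\right) - 57974 = 325 - 57974 = -57649$)
$N{\left(x,f \right)} = \frac{2 x}{-409 + f}$
$\left(N{\left(-241,-542 \right)} + I\right) \left(-418558 - 18279\right) = \left(2 \left(-241\right) \frac{1}{-409 - 542} - 57649\right) \left(-418558 - 18279\right) = \left(2 \left(-241\right) \frac{1}{-951} - 57649\right) \left(-436837\right) = \left(2 \left(-241\right) \left(- \frac{1}{951}\right) - 57649\right) \left(-436837\right) = \left(\frac{482}{951} - 57649\right) \left(-436837\right) = \left(- \frac{54823717}{951}\right) \left(-436837\right) = \frac{23949028063129}{951}$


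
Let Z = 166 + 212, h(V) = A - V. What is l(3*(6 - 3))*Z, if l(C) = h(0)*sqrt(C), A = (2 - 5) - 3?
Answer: -6804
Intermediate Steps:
A = -6 (A = -3 - 3 = -6)
h(V) = -6 - V
l(C) = -6*sqrt(C) (l(C) = (-6 - 1*0)*sqrt(C) = (-6 + 0)*sqrt(C) = -6*sqrt(C))
Z = 378
l(3*(6 - 3))*Z = -6*sqrt(3)*sqrt(6 - 3)*378 = -6*sqrt(3*3)*378 = -6*sqrt(9)*378 = -6*3*378 = -18*378 = -6804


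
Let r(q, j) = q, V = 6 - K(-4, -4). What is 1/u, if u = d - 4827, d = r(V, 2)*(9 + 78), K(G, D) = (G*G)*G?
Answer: 1/1263 ≈ 0.00079177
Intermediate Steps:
K(G, D) = G**3 (K(G, D) = G**2*G = G**3)
V = 70 (V = 6 - 1*(-4)**3 = 6 - 1*(-64) = 6 + 64 = 70)
d = 6090 (d = 70*(9 + 78) = 70*87 = 6090)
u = 1263 (u = 6090 - 4827 = 1263)
1/u = 1/1263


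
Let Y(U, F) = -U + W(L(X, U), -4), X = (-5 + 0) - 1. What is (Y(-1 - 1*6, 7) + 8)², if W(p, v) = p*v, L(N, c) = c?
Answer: 1849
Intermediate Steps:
X = -6 (X = -5 - 1 = -6)
Y(U, F) = -5*U (Y(U, F) = -U + U*(-4) = -U - 4*U = -5*U)
(Y(-1 - 1*6, 7) + 8)² = (-5*(-1 - 1*6) + 8)² = (-5*(-1 - 6) + 8)² = (-5*(-7) + 8)² = (35 + 8)² = 43² = 1849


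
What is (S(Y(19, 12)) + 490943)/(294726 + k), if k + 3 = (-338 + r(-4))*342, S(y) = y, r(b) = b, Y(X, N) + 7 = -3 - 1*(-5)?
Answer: 163646/59253 ≈ 2.7618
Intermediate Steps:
Y(X, N) = -5 (Y(X, N) = -7 + (-3 - 1*(-5)) = -7 + (-3 + 5) = -7 + 2 = -5)
k = -116967 (k = -3 + (-338 - 4)*342 = -3 - 342*342 = -3 - 116964 = -116967)
(S(Y(19, 12)) + 490943)/(294726 + k) = (-5 + 490943)/(294726 - 116967) = 490938/177759 = 490938*(1/177759) = 163646/59253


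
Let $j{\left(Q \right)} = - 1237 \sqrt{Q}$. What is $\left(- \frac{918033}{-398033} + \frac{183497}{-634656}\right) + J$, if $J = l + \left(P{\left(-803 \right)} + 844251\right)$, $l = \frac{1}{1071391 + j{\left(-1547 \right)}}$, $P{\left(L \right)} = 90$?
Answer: $\frac{1202643455985606573834766657}{1424354120717017061088} + \frac{1237 i \sqrt{1547}}{1150245846324} \approx 8.4434 \cdot 10^{5} + 4.2298 \cdot 10^{-8} i$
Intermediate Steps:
$l = \frac{1}{1071391 - 1237 i \sqrt{1547}}$ ($l = \frac{1}{1071391 - 1237 \sqrt{-1547}} = \frac{1}{1071391 - 1237 i \sqrt{1547}} \approx 9.3145 \cdot 10^{-7} + 4.2298 \cdot 10^{-8} i$)
$J = \frac{57129395772477875}{67661520372} + \frac{1237 i \sqrt{1547}}{1150245846324}$ ($J = \left(\frac{63023}{67661520372} + \frac{1237 i \sqrt{1547}}{1150245846324}\right) + \left(90 + 844251\right) = \left(\frac{63023}{67661520372} + \frac{1237 i \sqrt{1547}}{1150245846324}\right) + 844341 = \frac{57129395772477875}{67661520372} + \frac{1237 i \sqrt{1547}}{1150245846324} \approx 8.4434 \cdot 10^{5} + 4.2298 \cdot 10^{-8} i$)
$\left(- \frac{918033}{-398033} + \frac{183497}{-634656}\right) + J = \left(- \frac{918033}{-398033} + \frac{183497}{-634656}\right) + \left(\frac{57129395772477875}{67661520372} + \frac{1237 i \sqrt{1547}}{1150245846324}\right) = \left(\left(-918033\right) \left(- \frac{1}{398033}\right) + 183497 \left(- \frac{1}{634656}\right)\right) + \left(\frac{57129395772477875}{67661520372} + \frac{1237 i \sqrt{1547}}{1150245846324}\right) = \left(\frac{918033}{398033} - \frac{183497}{634656}\right) + \left(\frac{57129395772477875}{67661520372} + \frac{1237 i \sqrt{1547}}{1150245846324}\right) = \frac{509597290247}{252614031648} + \left(\frac{57129395772477875}{67661520372} + \frac{1237 i \sqrt{1547}}{1150245846324}\right) = \frac{1202643455985606573834766657}{1424354120717017061088} + \frac{1237 i \sqrt{1547}}{1150245846324}$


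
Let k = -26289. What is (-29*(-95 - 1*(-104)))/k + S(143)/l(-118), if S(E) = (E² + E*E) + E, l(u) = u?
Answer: -119877339/344678 ≈ -347.79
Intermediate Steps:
S(E) = E + 2*E² (S(E) = (E² + E²) + E = 2*E² + E = E + 2*E²)
(-29*(-95 - 1*(-104)))/k + S(143)/l(-118) = -29*(-95 - 1*(-104))/(-26289) + (143*(1 + 2*143))/(-118) = -29*(-95 + 104)*(-1/26289) + (143*(1 + 286))*(-1/118) = -29*9*(-1/26289) + (143*287)*(-1/118) = -261*(-1/26289) + 41041*(-1/118) = 29/2921 - 41041/118 = -119877339/344678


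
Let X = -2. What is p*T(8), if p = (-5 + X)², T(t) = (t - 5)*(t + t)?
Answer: 2352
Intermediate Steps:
T(t) = 2*t*(-5 + t) (T(t) = (-5 + t)*(2*t) = 2*t*(-5 + t))
p = 49 (p = (-5 - 2)² = (-7)² = 49)
p*T(8) = 49*(2*8*(-5 + 8)) = 49*(2*8*3) = 49*48 = 2352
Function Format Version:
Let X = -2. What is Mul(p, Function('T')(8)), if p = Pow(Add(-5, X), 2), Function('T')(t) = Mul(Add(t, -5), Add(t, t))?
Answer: 2352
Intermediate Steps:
Function('T')(t) = Mul(2, t, Add(-5, t)) (Function('T')(t) = Mul(Add(-5, t), Mul(2, t)) = Mul(2, t, Add(-5, t)))
p = 49 (p = Pow(Add(-5, -2), 2) = Pow(-7, 2) = 49)
Mul(p, Function('T')(8)) = Mul(49, Mul(2, 8, Add(-5, 8))) = Mul(49, Mul(2, 8, 3)) = Mul(49, 48) = 2352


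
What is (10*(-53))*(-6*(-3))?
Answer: -9540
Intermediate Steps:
(10*(-53))*(-6*(-3)) = -530*18 = -9540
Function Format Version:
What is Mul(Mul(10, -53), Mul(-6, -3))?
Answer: -9540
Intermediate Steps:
Mul(Mul(10, -53), Mul(-6, -3)) = Mul(-530, 18) = -9540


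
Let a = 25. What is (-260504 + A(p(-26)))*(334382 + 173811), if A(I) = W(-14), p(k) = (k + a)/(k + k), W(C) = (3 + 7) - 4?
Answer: -132383260114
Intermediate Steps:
W(C) = 6 (W(C) = 10 - 4 = 6)
p(k) = (25 + k)/(2*k) (p(k) = (k + 25)/(k + k) = (25 + k)/((2*k)) = (25 + k)*(1/(2*k)) = (25 + k)/(2*k))
A(I) = 6
(-260504 + A(p(-26)))*(334382 + 173811) = (-260504 + 6)*(334382 + 173811) = -260498*508193 = -132383260114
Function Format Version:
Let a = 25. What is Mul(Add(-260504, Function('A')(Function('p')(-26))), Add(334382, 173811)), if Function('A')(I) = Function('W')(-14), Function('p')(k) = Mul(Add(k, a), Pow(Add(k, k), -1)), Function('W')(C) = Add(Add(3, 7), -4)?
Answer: -132383260114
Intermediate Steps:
Function('W')(C) = 6 (Function('W')(C) = Add(10, -4) = 6)
Function('p')(k) = Mul(Rational(1, 2), Pow(k, -1), Add(25, k)) (Function('p')(k) = Mul(Add(k, 25), Pow(Add(k, k), -1)) = Mul(Add(25, k), Pow(Mul(2, k), -1)) = Mul(Add(25, k), Mul(Rational(1, 2), Pow(k, -1))) = Mul(Rational(1, 2), Pow(k, -1), Add(25, k)))
Function('A')(I) = 6
Mul(Add(-260504, Function('A')(Function('p')(-26))), Add(334382, 173811)) = Mul(Add(-260504, 6), Add(334382, 173811)) = Mul(-260498, 508193) = -132383260114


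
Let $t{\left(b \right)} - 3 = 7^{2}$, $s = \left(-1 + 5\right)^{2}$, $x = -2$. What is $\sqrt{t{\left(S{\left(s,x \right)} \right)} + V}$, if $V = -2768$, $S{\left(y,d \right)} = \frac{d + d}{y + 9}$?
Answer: $2 i \sqrt{679} \approx 52.115 i$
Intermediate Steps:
$s = 16$ ($s = 4^{2} = 16$)
$S{\left(y,d \right)} = \frac{2 d}{9 + y}$
$t{\left(b \right)} = 52$ ($t{\left(b \right)} = 3 + 7^{2} = 3 + 49 = 52$)
$\sqrt{t{\left(S{\left(s,x \right)} \right)} + V} = \sqrt{52 - 2768} = \sqrt{-2716} = 2 i \sqrt{679}$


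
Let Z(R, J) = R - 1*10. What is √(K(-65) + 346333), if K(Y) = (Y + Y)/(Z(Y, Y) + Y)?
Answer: 5*√2715258/14 ≈ 588.50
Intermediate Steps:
Z(R, J) = -10 + R (Z(R, J) = R - 10 = -10 + R)
K(Y) = 2*Y/(-10 + 2*Y) (K(Y) = (Y + Y)/((-10 + Y) + Y) = (2*Y)/(-10 + 2*Y) = 2*Y/(-10 + 2*Y))
√(K(-65) + 346333) = √(-65/(-5 - 65) + 346333) = √(-65/(-70) + 346333) = √(-65*(-1/70) + 346333) = √(13/14 + 346333) = √(4848675/14) = 5*√2715258/14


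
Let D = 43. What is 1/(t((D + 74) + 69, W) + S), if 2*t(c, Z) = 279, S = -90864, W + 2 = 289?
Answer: -2/181449 ≈ -1.1022e-5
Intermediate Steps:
W = 287 (W = -2 + 289 = 287)
t(c, Z) = 279/2 (t(c, Z) = (½)*279 = 279/2)
1/(t((D + 74) + 69, W) + S) = 1/(279/2 - 90864) = 1/(-181449/2) = -2/181449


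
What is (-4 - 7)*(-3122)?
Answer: 34342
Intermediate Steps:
(-4 - 7)*(-3122) = -11*(-3122) = 34342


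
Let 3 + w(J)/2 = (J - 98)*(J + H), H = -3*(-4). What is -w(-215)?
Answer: -127072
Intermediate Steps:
H = 12
w(J) = -6 + 2*(-98 + J)*(12 + J) (w(J) = -6 + 2*((J - 98)*(J + 12)) = -6 + 2*((-98 + J)*(12 + J)) = -6 + 2*(-98 + J)*(12 + J))
-w(-215) = -(-2358 - 172*(-215) + 2*(-215)²) = -(-2358 + 36980 + 2*46225) = -(-2358 + 36980 + 92450) = -1*127072 = -127072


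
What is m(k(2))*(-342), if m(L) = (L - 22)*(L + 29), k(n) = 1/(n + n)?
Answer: 1740609/8 ≈ 2.1758e+5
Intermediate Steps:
k(n) = 1/(2*n)
m(L) = (-22 + L)*(29 + L)
m(k(2))*(-342) = (-638 + ((1/2)/2)**2 + 7*((1/2)/2))*(-342) = (-638 + ((1/2)*(1/2))**2 + 7*((1/2)*(1/2)))*(-342) = (-638 + (1/4)**2 + 7*(1/4))*(-342) = (-638 + 1/16 + 7/4)*(-342) = -10179/16*(-342) = 1740609/8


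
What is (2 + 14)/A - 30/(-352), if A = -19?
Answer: -2531/3344 ≈ -0.75688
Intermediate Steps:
(2 + 14)/A - 30/(-352) = (2 + 14)/(-19) - 30/(-352) = 16*(-1/19) - 30*(-1/352) = -16/19 + 15/176 = -2531/3344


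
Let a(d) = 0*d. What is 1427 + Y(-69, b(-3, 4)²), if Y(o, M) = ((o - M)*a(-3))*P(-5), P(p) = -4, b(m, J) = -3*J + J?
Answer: 1427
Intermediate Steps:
b(m, J) = -2*J
a(d) = 0
Y(o, M) = 0 (Y(o, M) = ((o - M)*0)*(-4) = 0*(-4) = 0)
1427 + Y(-69, b(-3, 4)²) = 1427 + 0 = 1427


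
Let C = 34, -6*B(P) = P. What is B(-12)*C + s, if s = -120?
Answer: -52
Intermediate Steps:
B(P) = -P/6
B(-12)*C + s = -⅙*(-12)*34 - 120 = 2*34 - 120 = 68 - 120 = -52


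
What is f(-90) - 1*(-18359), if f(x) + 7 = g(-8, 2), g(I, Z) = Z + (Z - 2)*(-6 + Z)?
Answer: 18354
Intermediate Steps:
g(I, Z) = Z + (-6 + Z)*(-2 + Z) (g(I, Z) = Z + (-2 + Z)*(-6 + Z) = Z + (-6 + Z)*(-2 + Z))
f(x) = -5 (f(x) = -7 + (12 + 2**2 - 7*2) = -7 + (12 + 4 - 14) = -7 + 2 = -5)
f(-90) - 1*(-18359) = -5 - 1*(-18359) = -5 + 18359 = 18354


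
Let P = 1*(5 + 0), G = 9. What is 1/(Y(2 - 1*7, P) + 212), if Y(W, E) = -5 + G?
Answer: 1/216 ≈ 0.0046296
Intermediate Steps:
P = 5 (P = 1*5 = 5)
Y(W, E) = 4 (Y(W, E) = -5 + 9 = 4)
1/(Y(2 - 1*7, P) + 212) = 1/(4 + 212) = 1/216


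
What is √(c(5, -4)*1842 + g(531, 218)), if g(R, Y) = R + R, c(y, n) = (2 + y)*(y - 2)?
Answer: 24*√69 ≈ 199.36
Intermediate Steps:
c(y, n) = (-2 + y)*(2 + y) (c(y, n) = (2 + y)*(-2 + y) = (-2 + y)*(2 + y))
g(R, Y) = 2*R
√(c(5, -4)*1842 + g(531, 218)) = √((-4 + 5²)*1842 + 2*531) = √((-4 + 25)*1842 + 1062) = √(21*1842 + 1062) = √(38682 + 1062) = √39744 = 24*√69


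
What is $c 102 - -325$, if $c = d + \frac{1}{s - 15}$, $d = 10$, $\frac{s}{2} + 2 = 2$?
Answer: $\frac{6691}{5} \approx 1338.2$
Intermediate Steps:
$s = 0$ ($s = -4 + 2 \cdot 2 = -4 + 4 = 0$)
$c = \frac{149}{15}$ ($c = 10 + \frac{1}{0 - 15} = 10 + \frac{1}{-15} = 10 - \frac{1}{15} = \frac{149}{15} \approx 9.9333$)
$c 102 - -325 = \frac{149}{15} \cdot 102 - -325 = \frac{5066}{5} + 325 = \frac{6691}{5}$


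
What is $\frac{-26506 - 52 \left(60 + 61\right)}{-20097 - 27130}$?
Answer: $\frac{32798}{47227} \approx 0.69448$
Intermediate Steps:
$\frac{-26506 - 52 \left(60 + 61\right)}{-20097 - 27130} = \frac{-26506 - 6292}{-47227} = \left(-26506 - 6292\right) \left(- \frac{1}{47227}\right) = \left(-32798\right) \left(- \frac{1}{47227}\right) = \frac{32798}{47227}$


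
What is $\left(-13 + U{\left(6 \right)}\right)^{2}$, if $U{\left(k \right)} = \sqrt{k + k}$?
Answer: $181 - 52 \sqrt{3} \approx 90.933$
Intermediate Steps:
$U{\left(k \right)} = \sqrt{2} \sqrt{k}$ ($U{\left(k \right)} = \sqrt{2 k} = \sqrt{2} \sqrt{k}$)
$\left(-13 + U{\left(6 \right)}\right)^{2} = \left(-13 + \sqrt{2} \sqrt{6}\right)^{2} = \left(-13 + 2 \sqrt{3}\right)^{2}$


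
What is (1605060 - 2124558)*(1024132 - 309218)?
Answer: -371396393172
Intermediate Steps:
(1605060 - 2124558)*(1024132 - 309218) = -519498*714914 = -371396393172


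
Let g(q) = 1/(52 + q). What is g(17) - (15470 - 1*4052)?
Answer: -787841/69 ≈ -11418.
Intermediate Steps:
g(17) - (15470 - 1*4052) = 1/(52 + 17) - (15470 - 1*4052) = 1/69 - (15470 - 4052) = 1/69 - 1*11418 = 1/69 - 11418 = -787841/69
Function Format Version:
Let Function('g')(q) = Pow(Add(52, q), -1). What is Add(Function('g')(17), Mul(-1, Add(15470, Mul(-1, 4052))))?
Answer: Rational(-787841, 69) ≈ -11418.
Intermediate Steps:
Add(Function('g')(17), Mul(-1, Add(15470, Mul(-1, 4052)))) = Add(Pow(Add(52, 17), -1), Mul(-1, Add(15470, Mul(-1, 4052)))) = Add(Pow(69, -1), Mul(-1, Add(15470, -4052))) = Add(Rational(1, 69), Mul(-1, 11418)) = Add(Rational(1, 69), -11418) = Rational(-787841, 69)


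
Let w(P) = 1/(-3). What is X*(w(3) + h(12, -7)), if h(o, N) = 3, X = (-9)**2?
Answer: 216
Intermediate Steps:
X = 81
w(P) = -1/3
X*(w(3) + h(12, -7)) = 81*(-1/3 + 3) = 81*(8/3) = 216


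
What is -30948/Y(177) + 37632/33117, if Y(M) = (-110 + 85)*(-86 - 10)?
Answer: -3708683/315400 ≈ -11.759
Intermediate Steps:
Y(M) = 2400 (Y(M) = -25*(-96) = 2400)
-30948/Y(177) + 37632/33117 = -30948/2400 + 37632/33117 = -30948*1/2400 + 37632*(1/33117) = -2579/200 + 1792/1577 = -3708683/315400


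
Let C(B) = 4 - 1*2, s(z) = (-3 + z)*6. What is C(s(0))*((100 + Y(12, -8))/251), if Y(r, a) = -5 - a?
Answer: 206/251 ≈ 0.82072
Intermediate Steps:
s(z) = -18 + 6*z
C(B) = 2 (C(B) = 4 - 2 = 2)
C(s(0))*((100 + Y(12, -8))/251) = 2*((100 + (-5 - 1*(-8)))/251) = 2*((100 + (-5 + 8))*(1/251)) = 2*((100 + 3)*(1/251)) = 2*(103*(1/251)) = 2*(103/251) = 206/251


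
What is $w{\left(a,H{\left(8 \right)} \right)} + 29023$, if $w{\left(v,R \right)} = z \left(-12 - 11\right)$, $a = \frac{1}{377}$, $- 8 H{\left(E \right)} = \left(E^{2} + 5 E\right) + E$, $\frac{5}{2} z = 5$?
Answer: $28977$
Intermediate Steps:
$z = 2$ ($z = \frac{2}{5} \cdot 5 = 2$)
$H{\left(E \right)} = - \frac{3 E}{4} - \frac{E^{2}}{8}$ ($H{\left(E \right)} = - \frac{\left(E^{2} + 5 E\right) + E}{8} = - \frac{E^{2} + 6 E}{8} = - \frac{3 E}{4} - \frac{E^{2}}{8}$)
$a = \frac{1}{377} \approx 0.0026525$
$w{\left(v,R \right)} = -46$ ($w{\left(v,R \right)} = 2 \left(-12 - 11\right) = 2 \left(-23\right) = -46$)
$w{\left(a,H{\left(8 \right)} \right)} + 29023 = -46 + 29023 = 28977$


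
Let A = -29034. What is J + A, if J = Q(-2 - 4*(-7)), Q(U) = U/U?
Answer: -29033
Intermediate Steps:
Q(U) = 1
J = 1
J + A = 1 - 29034 = -29033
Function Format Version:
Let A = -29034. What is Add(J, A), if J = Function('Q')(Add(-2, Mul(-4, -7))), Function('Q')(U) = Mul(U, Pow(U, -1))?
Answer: -29033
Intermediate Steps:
Function('Q')(U) = 1
J = 1
Add(J, A) = Add(1, -29034) = -29033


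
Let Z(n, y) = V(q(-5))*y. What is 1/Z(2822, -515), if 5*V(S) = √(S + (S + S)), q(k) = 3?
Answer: -1/309 ≈ -0.0032362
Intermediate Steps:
V(S) = √3*√S/5 (V(S) = √(S + (S + S))/5 = √(S + 2*S)/5 = √(3*S)/5 = (√3*√S)/5 = √3*√S/5)
Z(n, y) = 3*y/5 (Z(n, y) = (√3*√3/5)*y = 3*y/5)
1/Z(2822, -515) = 1/((⅗)*(-515)) = 1/(-309) = -1/309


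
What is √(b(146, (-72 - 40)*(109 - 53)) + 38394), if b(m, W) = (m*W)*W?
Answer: √5743384058 ≈ 75785.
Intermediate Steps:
b(m, W) = m*W² (b(m, W) = (W*m)*W = m*W²)
√(b(146, (-72 - 40)*(109 - 53)) + 38394) = √(146*((-72 - 40)*(109 - 53))² + 38394) = √(146*(-112*56)² + 38394) = √(146*(-6272)² + 38394) = √(146*39337984 + 38394) = √(5743345664 + 38394) = √5743384058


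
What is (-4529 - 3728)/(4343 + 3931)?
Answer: -8257/8274 ≈ -0.99795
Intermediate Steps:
(-4529 - 3728)/(4343 + 3931) = -8257/8274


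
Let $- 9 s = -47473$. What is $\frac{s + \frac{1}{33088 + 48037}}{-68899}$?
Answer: $- \frac{3851247134}{50304882375} \approx -0.076558$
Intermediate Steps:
$s = \frac{47473}{9}$ ($s = \left(- \frac{1}{9}\right) \left(-47473\right) = \frac{47473}{9} \approx 5274.8$)
$\frac{s + \frac{1}{33088 + 48037}}{-68899} = \frac{\frac{47473}{9} + \frac{1}{33088 + 48037}}{-68899} = \left(\frac{47473}{9} + \frac{1}{81125}\right) \left(- \frac{1}{68899}\right) = \frac{3851247134}{730125} \left(- \frac{1}{68899}\right) = - \frac{3851247134}{50304882375}$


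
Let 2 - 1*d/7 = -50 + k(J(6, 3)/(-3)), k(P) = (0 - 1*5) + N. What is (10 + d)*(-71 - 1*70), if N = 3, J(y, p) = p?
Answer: -54708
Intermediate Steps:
k(P) = -2 (k(P) = (0 - 1*5) + 3 = (0 - 5) + 3 = -5 + 3 = -2)
d = 378 (d = 14 - 7*(-50 - 2) = 14 - 7*(-52) = 14 + 364 = 378)
(10 + d)*(-71 - 1*70) = (10 + 378)*(-71 - 1*70) = 388*(-71 - 70) = 388*(-141) = -54708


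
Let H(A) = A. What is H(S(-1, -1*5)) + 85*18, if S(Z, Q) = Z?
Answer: 1529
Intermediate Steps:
H(S(-1, -1*5)) + 85*18 = -1 + 85*18 = -1 + 1530 = 1529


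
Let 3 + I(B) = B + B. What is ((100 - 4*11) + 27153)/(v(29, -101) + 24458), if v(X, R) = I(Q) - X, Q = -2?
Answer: 27209/24422 ≈ 1.1141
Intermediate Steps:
I(B) = -3 + 2*B (I(B) = -3 + (B + B) = -3 + 2*B)
v(X, R) = -7 - X (v(X, R) = (-3 + 2*(-2)) - X = (-3 - 4) - X = -7 - X)
((100 - 4*11) + 27153)/(v(29, -101) + 24458) = ((100 - 4*11) + 27153)/((-7 - 1*29) + 24458) = ((100 - 44) + 27153)/((-7 - 29) + 24458) = (56 + 27153)/(-36 + 24458) = 27209/24422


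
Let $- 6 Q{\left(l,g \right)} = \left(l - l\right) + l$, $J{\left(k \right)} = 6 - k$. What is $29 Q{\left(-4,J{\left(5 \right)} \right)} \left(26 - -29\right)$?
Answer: $\frac{3190}{3} \approx 1063.3$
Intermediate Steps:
$Q{\left(l,g \right)} = - \frac{l}{6}$ ($Q{\left(l,g \right)} = - \frac{\left(l - l\right) + l}{6} = - \frac{0 + l}{6} = - \frac{l}{6}$)
$29 Q{\left(-4,J{\left(5 \right)} \right)} \left(26 - -29\right) = 29 \left(\left(- \frac{1}{6}\right) \left(-4\right)\right) \left(26 - -29\right) = 29 \cdot \frac{2}{3} \left(26 + 29\right) = \frac{58}{3} \cdot 55 = \frac{3190}{3}$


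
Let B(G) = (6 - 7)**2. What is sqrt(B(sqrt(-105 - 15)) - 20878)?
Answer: I*sqrt(20877) ≈ 144.49*I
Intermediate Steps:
B(G) = 1 (B(G) = (-1)**2 = 1)
sqrt(B(sqrt(-105 - 15)) - 20878) = sqrt(1 - 20878) = sqrt(-20877) = I*sqrt(20877)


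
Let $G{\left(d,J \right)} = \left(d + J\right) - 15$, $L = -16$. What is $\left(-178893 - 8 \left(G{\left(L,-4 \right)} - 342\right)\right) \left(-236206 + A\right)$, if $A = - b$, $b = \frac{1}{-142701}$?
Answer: $\frac{456019735607245}{10977} \approx 4.1543 \cdot 10^{10}$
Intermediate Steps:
$b = - \frac{1}{142701} \approx -7.0077 \cdot 10^{-6}$
$A = \frac{1}{142701}$ ($A = \left(-1\right) \left(- \frac{1}{142701}\right) = \frac{1}{142701} \approx 7.0077 \cdot 10^{-6}$)
$G{\left(d,J \right)} = -15 + J + d$ ($G{\left(d,J \right)} = \left(J + d\right) - 15 = -15 + J + d$)
$\left(-178893 - 8 \left(G{\left(L,-4 \right)} - 342\right)\right) \left(-236206 + A\right) = \left(-178893 - 8 \left(\left(-15 - 4 - 16\right) - 342\right)\right) \left(-236206 + \frac{1}{142701}\right) = \left(-178893 - 8 \left(-35 - 342\right)\right) \left(- \frac{33706832405}{142701}\right) = \left(-178893 - -3016\right) \left(- \frac{33706832405}{142701}\right) = \left(-178893 + 3016\right) \left(- \frac{33706832405}{142701}\right) = \left(-175877\right) \left(- \frac{33706832405}{142701}\right) = \frac{456019735607245}{10977}$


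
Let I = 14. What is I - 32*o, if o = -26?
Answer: 846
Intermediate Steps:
I - 32*o = 14 - 32*(-26) = 14 + 832 = 846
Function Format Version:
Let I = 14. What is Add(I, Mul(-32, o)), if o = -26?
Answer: 846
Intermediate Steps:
Add(I, Mul(-32, o)) = Add(14, Mul(-32, -26)) = Add(14, 832) = 846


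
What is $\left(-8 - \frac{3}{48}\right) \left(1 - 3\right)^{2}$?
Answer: $- \frac{129}{4} \approx -32.25$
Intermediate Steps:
$\left(-8 - \frac{3}{48}\right) \left(1 - 3\right)^{2} = \left(-8 - \frac{1}{16}\right) \left(1 - 3\right)^{2} = \left(-8 - \frac{1}{16}\right) \left(-2\right)^{2} = \left(- \frac{129}{16}\right) 4 = - \frac{129}{4}$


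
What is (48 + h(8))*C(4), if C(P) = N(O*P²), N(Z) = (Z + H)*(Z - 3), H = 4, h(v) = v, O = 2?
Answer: 58464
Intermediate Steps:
N(Z) = (-3 + Z)*(4 + Z) (N(Z) = (Z + 4)*(Z - 3) = (4 + Z)*(-3 + Z) = (-3 + Z)*(4 + Z))
C(P) = -12 + 2*P² + 4*P⁴ (C(P) = -12 + 2*P² + (2*P²)² = -12 + 2*P² + 4*P⁴)
(48 + h(8))*C(4) = (48 + 8)*(-12 + 2*4² + 4*4⁴) = 56*(-12 + 2*16 + 4*256) = 56*(-12 + 32 + 1024) = 56*1044 = 58464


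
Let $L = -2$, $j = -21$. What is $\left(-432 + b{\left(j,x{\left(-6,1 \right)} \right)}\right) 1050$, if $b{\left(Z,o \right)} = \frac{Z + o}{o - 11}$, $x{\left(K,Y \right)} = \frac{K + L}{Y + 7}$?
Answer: $-451675$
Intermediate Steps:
$x{\left(K,Y \right)} = \frac{-2 + K}{7 + Y}$ ($x{\left(K,Y \right)} = \frac{K - 2}{Y + 7} = \frac{-2 + K}{7 + Y}$)
$b{\left(Z,o \right)} = \frac{Z + o}{-11 + o}$
$\left(-432 + b{\left(j,x{\left(-6,1 \right)} \right)}\right) 1050 = \left(-432 + \frac{-21 + \frac{-2 - 6}{7 + 1}}{-11 + \frac{-2 - 6}{7 + 1}}\right) 1050 = \left(-432 + \frac{-21 + \frac{1}{8} \left(-8\right)}{-11 + \frac{1}{8} \left(-8\right)}\right) 1050 = \left(-432 + \frac{-21 - 1}{-11 - 1}\right) 1050 = \left(-432 + \frac{1}{-12} \left(-22\right)\right) 1050 = \left(-432 - - \frac{11}{6}\right) 1050 = \left(-432 + \frac{11}{6}\right) 1050 = \left(- \frac{2581}{6}\right) 1050 = -451675$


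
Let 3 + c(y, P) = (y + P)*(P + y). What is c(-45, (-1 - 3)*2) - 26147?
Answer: -23341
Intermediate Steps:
c(y, P) = -3 + (P + y)**2 (c(y, P) = -3 + (y + P)*(P + y) = -3 + (P + y)*(P + y) = -3 + (P + y)**2)
c(-45, (-1 - 3)*2) - 26147 = (-3 + ((-1 - 3)*2 - 45)**2) - 26147 = (-3 + (-4*2 - 45)**2) - 26147 = (-3 + (-8 - 45)**2) - 26147 = (-3 + (-53)**2) - 26147 = (-3 + 2809) - 26147 = 2806 - 26147 = -23341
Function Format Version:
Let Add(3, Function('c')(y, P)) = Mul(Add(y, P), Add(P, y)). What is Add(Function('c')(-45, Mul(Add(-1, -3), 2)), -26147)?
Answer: -23341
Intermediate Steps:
Function('c')(y, P) = Add(-3, Pow(Add(P, y), 2)) (Function('c')(y, P) = Add(-3, Mul(Add(y, P), Add(P, y))) = Add(-3, Mul(Add(P, y), Add(P, y))) = Add(-3, Pow(Add(P, y), 2)))
Add(Function('c')(-45, Mul(Add(-1, -3), 2)), -26147) = Add(Add(-3, Pow(Add(Mul(Add(-1, -3), 2), -45), 2)), -26147) = Add(Add(-3, Pow(Add(Mul(-4, 2), -45), 2)), -26147) = Add(Add(-3, Pow(Add(-8, -45), 2)), -26147) = Add(Add(-3, Pow(-53, 2)), -26147) = Add(Add(-3, 2809), -26147) = Add(2806, -26147) = -23341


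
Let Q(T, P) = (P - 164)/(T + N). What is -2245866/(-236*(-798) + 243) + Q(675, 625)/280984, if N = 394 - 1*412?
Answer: -138200449282459/11603810016216 ≈ -11.910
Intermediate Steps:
N = -18 (N = 394 - 412 = -18)
Q(T, P) = (-164 + P)/(-18 + T) (Q(T, P) = (P - 164)/(T - 18) = (-164 + P)/(-18 + T))
-2245866/(-236*(-798) + 243) + Q(675, 625)/280984 = -2245866/(-236*(-798) + 243) + ((-164 + 625)/(-18 + 675))/280984 = -2245866/(188328 + 243) + (461/657)*(1/280984) = -2245866/188571 + ((1/657)*461)*(1/280984) = -2245866*1/188571 + (461/657)*(1/280984) = -748622/62857 + 461/184606488 = -138200449282459/11603810016216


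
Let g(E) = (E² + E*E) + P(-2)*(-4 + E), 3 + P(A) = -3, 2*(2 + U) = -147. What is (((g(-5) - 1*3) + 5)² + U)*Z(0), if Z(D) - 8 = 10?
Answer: 200889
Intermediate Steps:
U = -151/2 (U = -2 + (½)*(-147) = -2 - 147/2 = -151/2 ≈ -75.500)
P(A) = -6 (P(A) = -3 - 3 = -6)
Z(D) = 18 (Z(D) = 8 + 10 = 18)
g(E) = 24 - 6*E + 2*E² (g(E) = (E² + E*E) - 6*(-4 + E) = (E² + E²) + (24 - 6*E) = 2*E² + (24 - 6*E) = 24 - 6*E + 2*E²)
(((g(-5) - 1*3) + 5)² + U)*Z(0) = ((((24 - 6*(-5) + 2*(-5)²) - 1*3) + 5)² - 151/2)*18 = ((((24 + 30 + 2*25) - 3) + 5)² - 151/2)*18 = ((((24 + 30 + 50) - 3) + 5)² - 151/2)*18 = (((104 - 3) + 5)² - 151/2)*18 = ((101 + 5)² - 151/2)*18 = (106² - 151/2)*18 = (11236 - 151/2)*18 = (22321/2)*18 = 200889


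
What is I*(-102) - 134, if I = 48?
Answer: -5030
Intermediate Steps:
I*(-102) - 134 = 48*(-102) - 134 = -4896 - 134 = -5030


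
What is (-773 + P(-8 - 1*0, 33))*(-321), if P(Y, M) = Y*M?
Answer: 332877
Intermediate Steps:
P(Y, M) = M*Y
(-773 + P(-8 - 1*0, 33))*(-321) = (-773 + 33*(-8 - 1*0))*(-321) = (-773 + 33*(-8 + 0))*(-321) = (-773 + 33*(-8))*(-321) = (-773 - 264)*(-321) = -1037*(-321) = 332877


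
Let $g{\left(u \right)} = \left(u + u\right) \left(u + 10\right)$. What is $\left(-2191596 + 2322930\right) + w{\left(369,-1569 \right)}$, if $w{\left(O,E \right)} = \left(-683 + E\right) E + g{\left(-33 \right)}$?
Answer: $3666240$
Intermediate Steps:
$g{\left(u \right)} = 2 u \left(10 + u\right)$
$w{\left(O,E \right)} = 1518 + E \left(-683 + E\right)$ ($w{\left(O,E \right)} = \left(-683 + E\right) E + 2 \left(-33\right) \left(10 - 33\right) = E \left(-683 + E\right) + 2 \left(-33\right) \left(-23\right) = E \left(-683 + E\right) + 1518 = 1518 + E \left(-683 + E\right)$)
$\left(-2191596 + 2322930\right) + w{\left(369,-1569 \right)} = \left(-2191596 + 2322930\right) + \left(1518 + \left(-1569\right)^{2} - -1071627\right) = 131334 + \left(1518 + 2461761 + 1071627\right) = 131334 + 3534906 = 3666240$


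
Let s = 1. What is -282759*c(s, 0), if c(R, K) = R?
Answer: -282759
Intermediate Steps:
-282759*c(s, 0) = -282759*1 = -282759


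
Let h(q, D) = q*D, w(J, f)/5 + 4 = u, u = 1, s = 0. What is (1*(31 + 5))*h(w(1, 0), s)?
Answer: 0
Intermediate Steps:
w(J, f) = -15 (w(J, f) = -20 + 5*1 = -20 + 5 = -15)
h(q, D) = D*q
(1*(31 + 5))*h(w(1, 0), s) = (1*(31 + 5))*(0*(-15)) = (1*36)*0 = 36*0 = 0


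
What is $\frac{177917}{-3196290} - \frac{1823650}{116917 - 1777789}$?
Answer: $\frac{461118074573}{442385713740} \approx 1.0423$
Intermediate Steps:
$\frac{177917}{-3196290} - \frac{1823650}{116917 - 1777789} = 177917 \left(- \frac{1}{3196290}\right) - \frac{1823650}{116917 - 1777789} = - \frac{177917}{3196290} - \frac{1823650}{-1660872} = - \frac{177917}{3196290} - - \frac{911825}{830436} = - \frac{177917}{3196290} + \frac{911825}{830436} = \frac{461118074573}{442385713740}$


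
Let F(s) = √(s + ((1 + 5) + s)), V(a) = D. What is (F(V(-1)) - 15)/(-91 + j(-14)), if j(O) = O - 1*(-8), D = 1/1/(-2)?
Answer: 15/97 - √2/97 ≈ 0.14006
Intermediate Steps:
D = -2 (D = 1/(-½) = 1*(-2) = -2)
V(a) = -2
j(O) = 8 + O (j(O) = O + 8 = 8 + O)
F(s) = √(6 + 2*s) (F(s) = √(s + (6 + s)) = √(6 + 2*s))
(F(V(-1)) - 15)/(-91 + j(-14)) = (√(6 + 2*(-2)) - 15)/(-91 + (8 - 14)) = (√(6 - 4) - 15)/(-91 - 6) = (√2 - 15)/(-97) = (-15 + √2)*(-1/97) = 15/97 - √2/97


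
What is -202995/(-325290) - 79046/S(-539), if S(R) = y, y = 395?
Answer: -1708846021/8565970 ≈ -199.49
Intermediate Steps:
S(R) = 395
-202995/(-325290) - 79046/S(-539) = -202995/(-325290) - 79046/395 = -202995*(-1/325290) - 79046*1/395 = 13533/21686 - 79046/395 = -1708846021/8565970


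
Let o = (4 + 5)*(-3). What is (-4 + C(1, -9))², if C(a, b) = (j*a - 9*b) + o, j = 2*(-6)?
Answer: 1444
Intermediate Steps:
j = -12
o = -27 (o = 9*(-3) = -27)
C(a, b) = -27 - 12*a - 9*b (C(a, b) = (-12*a - 9*b) - 27 = -27 - 12*a - 9*b)
(-4 + C(1, -9))² = (-4 + (-27 - 12*1 - 9*(-9)))² = (-4 + (-27 - 12 + 81))² = (-4 + 42)² = 38² = 1444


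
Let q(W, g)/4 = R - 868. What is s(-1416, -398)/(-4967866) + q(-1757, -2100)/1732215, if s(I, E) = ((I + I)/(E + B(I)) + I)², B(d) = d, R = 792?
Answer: -1426080100142987888/3539616789506125155 ≈ -0.40289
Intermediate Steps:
s(I, E) = (I + 2*I/(E + I))² (s(I, E) = ((I + I)/(E + I) + I)² = ((2*I)/(E + I) + I)² = (2*I/(E + I) + I)² = (I + 2*I/(E + I))²)
q(W, g) = -304 (q(W, g) = 4*(792 - 868) = 4*(-76) = -304)
s(-1416, -398)/(-4967866) + q(-1757, -2100)/1732215 = ((-1416)²*(2 - 398 - 1416)²/(-398 - 1416)²)/(-4967866) - 304/1732215 = (2005056*(-1812)²/(-1814)²)*(-1/4967866) - 304*1/1732215 = (2005056*(1/3290596)*3283344)*(-1/4967866) - 304/1732215 = (1645822146816/822649)*(-1/4967866) - 304/1732215 = -822911073408/2043404998517 - 304/1732215 = -1426080100142987888/3539616789506125155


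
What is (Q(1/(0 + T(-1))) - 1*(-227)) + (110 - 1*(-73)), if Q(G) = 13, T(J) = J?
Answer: 423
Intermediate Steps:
(Q(1/(0 + T(-1))) - 1*(-227)) + (110 - 1*(-73)) = (13 - 1*(-227)) + (110 - 1*(-73)) = (13 + 227) + (110 + 73) = 240 + 183 = 423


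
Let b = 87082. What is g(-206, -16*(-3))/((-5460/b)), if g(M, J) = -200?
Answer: 870820/273 ≈ 3189.8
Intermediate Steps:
g(-206, -16*(-3))/((-5460/b)) = -200/((-5460/87082)) = -200/((-5460*1/87082)) = -200/(-2730/43541) = -200*(-43541/2730) = 870820/273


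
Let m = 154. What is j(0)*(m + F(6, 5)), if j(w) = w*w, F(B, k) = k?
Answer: 0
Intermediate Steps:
j(w) = w²
j(0)*(m + F(6, 5)) = 0²*(154 + 5) = 0*159 = 0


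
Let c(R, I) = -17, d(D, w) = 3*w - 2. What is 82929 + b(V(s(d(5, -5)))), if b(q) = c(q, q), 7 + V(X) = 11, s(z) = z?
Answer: 82912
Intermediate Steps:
d(D, w) = -2 + 3*w
V(X) = 4 (V(X) = -7 + 11 = 4)
b(q) = -17
82929 + b(V(s(d(5, -5)))) = 82929 - 17 = 82912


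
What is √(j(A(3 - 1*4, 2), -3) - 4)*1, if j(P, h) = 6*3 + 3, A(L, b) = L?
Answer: √17 ≈ 4.1231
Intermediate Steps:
j(P, h) = 21 (j(P, h) = 18 + 3 = 21)
√(j(A(3 - 1*4, 2), -3) - 4)*1 = √(21 - 4)*1 = √17*1 = √17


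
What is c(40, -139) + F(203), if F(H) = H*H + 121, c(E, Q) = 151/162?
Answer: 6695611/162 ≈ 41331.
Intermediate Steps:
c(E, Q) = 151/162 (c(E, Q) = 151*(1/162) = 151/162)
F(H) = 121 + H² (F(H) = H² + 121 = 121 + H²)
c(40, -139) + F(203) = 151/162 + (121 + 203²) = 151/162 + (121 + 41209) = 151/162 + 41330 = 6695611/162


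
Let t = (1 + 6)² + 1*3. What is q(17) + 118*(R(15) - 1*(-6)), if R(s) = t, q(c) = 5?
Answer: 6849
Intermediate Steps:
t = 52 (t = 7² + 3 = 49 + 3 = 52)
R(s) = 52
q(17) + 118*(R(15) - 1*(-6)) = 5 + 118*(52 - 1*(-6)) = 5 + 118*(52 + 6) = 5 + 118*58 = 5 + 6844 = 6849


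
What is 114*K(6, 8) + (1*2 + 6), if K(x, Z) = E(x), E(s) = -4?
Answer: -448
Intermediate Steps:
K(x, Z) = -4
114*K(6, 8) + (1*2 + 6) = 114*(-4) + (1*2 + 6) = -456 + (2 + 6) = -456 + 8 = -448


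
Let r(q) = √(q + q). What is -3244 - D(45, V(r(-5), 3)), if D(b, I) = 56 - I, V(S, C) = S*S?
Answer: -3310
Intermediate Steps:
r(q) = √2*√q (r(q) = √(2*q) = √2*√q)
V(S, C) = S²
-3244 - D(45, V(r(-5), 3)) = -3244 - (56 - (√2*√(-5))²) = -3244 - (56 - (√2*(I*√5))²) = -3244 - (56 - (I*√10)²) = -3244 - (56 - 1*(-10)) = -3244 - (56 + 10) = -3244 - 1*66 = -3244 - 66 = -3310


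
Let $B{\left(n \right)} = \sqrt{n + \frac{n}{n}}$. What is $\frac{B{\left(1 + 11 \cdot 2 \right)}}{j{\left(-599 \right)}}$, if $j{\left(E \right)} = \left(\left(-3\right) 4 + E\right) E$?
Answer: $\frac{2 \sqrt{6}}{365989} \approx 1.3386 \cdot 10^{-5}$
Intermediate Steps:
$j{\left(E \right)} = E \left(-12 + E\right)$ ($j{\left(E \right)} = \left(-12 + E\right) E = E \left(-12 + E\right)$)
$B{\left(n \right)} = \sqrt{1 + n}$ ($B{\left(n \right)} = \sqrt{n + 1} = \sqrt{1 + n}$)
$\frac{B{\left(1 + 11 \cdot 2 \right)}}{j{\left(-599 \right)}} = \frac{\sqrt{1 + \left(1 + 11 \cdot 2\right)}}{\left(-599\right) \left(-12 - 599\right)} = \frac{\sqrt{1 + \left(1 + 22\right)}}{\left(-599\right) \left(-611\right)} = \frac{\sqrt{1 + 23}}{365989} = \sqrt{24} \cdot \frac{1}{365989} = 2 \sqrt{6} \cdot \frac{1}{365989} = \frac{2 \sqrt{6}}{365989}$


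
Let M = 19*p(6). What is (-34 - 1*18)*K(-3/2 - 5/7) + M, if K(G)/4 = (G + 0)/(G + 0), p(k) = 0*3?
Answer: -208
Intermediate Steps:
p(k) = 0
K(G) = 4 (K(G) = 4*((G + 0)/(G + 0)) = 4*(G/G) = 4*1 = 4)
M = 0 (M = 19*0 = 0)
(-34 - 1*18)*K(-3/2 - 5/7) + M = (-34 - 1*18)*4 + 0 = (-34 - 18)*4 + 0 = -52*4 + 0 = -208 + 0 = -208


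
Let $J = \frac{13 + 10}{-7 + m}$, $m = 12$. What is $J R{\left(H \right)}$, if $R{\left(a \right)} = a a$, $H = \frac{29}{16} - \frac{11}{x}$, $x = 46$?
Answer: $\frac{335241}{29440} \approx 11.387$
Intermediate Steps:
$J = \frac{23}{5}$ ($J = \frac{13 + 10}{-7 + 12} = \frac{23}{5} \approx 4.6$)
$H = \frac{579}{368}$ ($H = \frac{29}{16} - \frac{11}{46} = \frac{579}{368} \approx 1.5734$)
$R{\left(a \right)} = a^{2}$
$J R{\left(H \right)} = \frac{23 \left(\frac{579}{368}\right)^{2}}{5} = \frac{23}{5} \cdot \frac{335241}{135424} = \frac{335241}{29440}$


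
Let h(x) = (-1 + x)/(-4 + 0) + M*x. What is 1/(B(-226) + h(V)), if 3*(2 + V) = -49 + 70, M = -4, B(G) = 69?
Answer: 1/48 ≈ 0.020833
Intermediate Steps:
V = 5 (V = -2 + (-49 + 70)/3 = -2 + (⅓)*21 = -2 + 7 = 5)
h(x) = ¼ - 17*x/4 (h(x) = (-1 + x)/(-4 + 0) - 4*x = (-1 + x)/(-4) - 4*x = (-1 + x)*(-¼) - 4*x = (¼ - x/4) - 4*x = ¼ - 17*x/4)
1/(B(-226) + h(V)) = 1/(69 + (¼ - 17/4*5)) = 1/(69 + (¼ - 85/4)) = 1/(69 - 21) = 1/48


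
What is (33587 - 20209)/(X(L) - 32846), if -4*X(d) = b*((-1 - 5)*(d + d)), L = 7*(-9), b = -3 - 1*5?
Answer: -6689/15667 ≈ -0.42695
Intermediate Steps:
b = -8 (b = -3 - 5 = -8)
L = -63
X(d) = -24*d (X(d) = -(-2)*(-1 - 5)*(d + d) = -(-2)*(-12*d) = -24*d)
(33587 - 20209)/(X(L) - 32846) = (33587 - 20209)/(-24*(-63) - 32846) = 13378/(1512 - 32846) = 13378/(-31334) = 13378*(-1/31334) = -6689/15667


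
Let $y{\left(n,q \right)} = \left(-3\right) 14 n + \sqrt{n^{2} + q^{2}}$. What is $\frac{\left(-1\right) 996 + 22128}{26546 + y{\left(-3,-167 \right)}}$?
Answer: $\frac{31312928}{39520427} - \frac{1174 \sqrt{27898}}{39520427} \approx 0.78736$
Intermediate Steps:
$y{\left(n,q \right)} = \sqrt{n^{2} + q^{2}} - 42 n$ ($y{\left(n,q \right)} = - 42 n + \sqrt{n^{2} + q^{2}} = \sqrt{n^{2} + q^{2}} - 42 n$)
$\frac{\left(-1\right) 996 + 22128}{26546 + y{\left(-3,-167 \right)}} = \frac{\left(-1\right) 996 + 22128}{26546 - \left(-126 - \sqrt{\left(-3\right)^{2} + \left(-167\right)^{2}}\right)} = \frac{-996 + 22128}{26546 + \left(\sqrt{9 + 27889} + 126\right)} = \frac{21132}{26546 + \left(\sqrt{27898} + 126\right)} = \frac{21132}{26546 + \left(126 + \sqrt{27898}\right)} = \frac{21132}{26672 + \sqrt{27898}}$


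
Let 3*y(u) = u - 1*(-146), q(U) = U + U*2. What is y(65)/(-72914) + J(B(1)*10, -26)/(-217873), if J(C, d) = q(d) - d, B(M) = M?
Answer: -34596619/47657975766 ≈ -0.00072594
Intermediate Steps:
q(U) = 3*U (q(U) = U + 2*U = 3*U)
y(u) = 146/3 + u/3 (y(u) = (u - 1*(-146))/3 = (u + 146)/3 = (146 + u)/3 = 146/3 + u/3)
J(C, d) = 2*d (J(C, d) = 3*d - d = 2*d)
y(65)/(-72914) + J(B(1)*10, -26)/(-217873) = (146/3 + (⅓)*65)/(-72914) + (2*(-26))/(-217873) = (146/3 + 65/3)*(-1/72914) - 52*(-1/217873) = (211/3)*(-1/72914) + 52/217873 = -211/218742 + 52/217873 = -34596619/47657975766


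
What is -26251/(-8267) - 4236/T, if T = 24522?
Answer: 101451335/33787229 ≈ 3.0027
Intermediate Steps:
-26251/(-8267) - 4236/T = -26251/(-8267) - 4236/24522 = -26251*(-1/8267) - 4236*1/24522 = 26251/8267 - 706/4087 = 101451335/33787229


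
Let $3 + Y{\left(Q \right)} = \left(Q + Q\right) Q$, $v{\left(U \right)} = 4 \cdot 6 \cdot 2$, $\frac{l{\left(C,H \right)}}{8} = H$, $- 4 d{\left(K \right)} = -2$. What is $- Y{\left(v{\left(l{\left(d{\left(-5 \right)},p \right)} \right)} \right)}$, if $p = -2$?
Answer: $-4605$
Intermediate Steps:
$d{\left(K \right)} = \frac{1}{2}$ ($d{\left(K \right)} = \left(- \frac{1}{4}\right) \left(-2\right) = \frac{1}{2}$)
$l{\left(C,H \right)} = 8 H$
$v{\left(U \right)} = 48$ ($v{\left(U \right)} = 24 \cdot 2 = 48$)
$Y{\left(Q \right)} = -3 + 2 Q^{2}$ ($Y{\left(Q \right)} = -3 + \left(Q + Q\right) Q = -3 + 2 Q Q = -3 + 2 Q^{2}$)
$- Y{\left(v{\left(l{\left(d{\left(-5 \right)},p \right)} \right)} \right)} = - (-3 + 2 \cdot 48^{2}) = - (-3 + 2 \cdot 2304) = - (-3 + 4608) = \left(-1\right) 4605 = -4605$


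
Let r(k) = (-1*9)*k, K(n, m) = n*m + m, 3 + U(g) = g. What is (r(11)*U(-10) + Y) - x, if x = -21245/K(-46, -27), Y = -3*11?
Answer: 308971/243 ≈ 1271.5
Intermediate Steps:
U(g) = -3 + g
K(n, m) = m + m*n (K(n, m) = m*n + m = m + m*n)
Y = -33
r(k) = -9*k
x = -4249/243 (x = -21245*(-1/(27*(1 - 46))) = -21245/((-27*(-45))) = -21245/1215 = -21245*1/1215 = -4249/243 ≈ -17.486)
(r(11)*U(-10) + Y) - x = ((-9*11)*(-3 - 10) - 33) - 1*(-4249/243) = (-99*(-13) - 33) + 4249/243 = (1287 - 33) + 4249/243 = 1254 + 4249/243 = 308971/243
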